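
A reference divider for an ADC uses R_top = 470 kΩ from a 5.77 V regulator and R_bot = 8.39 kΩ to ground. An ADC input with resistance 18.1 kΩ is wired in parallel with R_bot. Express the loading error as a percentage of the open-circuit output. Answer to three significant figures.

31.3 %

The divider's output (Thévenin) resistance is R_top‖R_bot = 8.243 kΩ.
Fractional drop under load = R_th/(R_th + R_L) = 8.243 / (8.243 + 18.1) = 0.3129.
So the output falls by 31.3 %.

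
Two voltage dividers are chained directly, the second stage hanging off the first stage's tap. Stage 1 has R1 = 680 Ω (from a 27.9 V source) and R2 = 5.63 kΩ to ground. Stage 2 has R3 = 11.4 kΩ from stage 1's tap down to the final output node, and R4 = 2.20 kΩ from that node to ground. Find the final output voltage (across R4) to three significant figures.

V_out ≈ 3.85 V

Stage 2 presents R3+R4 = 13600 Ω as a load on stage 1's tap.
Stage 1's lower leg becomes R2‖(R3+R4) = 3982 Ω, so V_mid = 27.9 × 3982/4662 = 23.83 V.
Stage 2 is itself unloaded: V_out = V_mid × R4/(R3+R4) = 23.83 × 2200/13600 = 3.85 V.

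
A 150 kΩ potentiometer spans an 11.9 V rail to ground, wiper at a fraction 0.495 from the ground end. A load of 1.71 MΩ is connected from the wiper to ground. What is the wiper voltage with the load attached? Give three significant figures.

V ≈ 5.76 V

The wiper splits the pot into (1−α)R = 75.75 kΩ above and αR = 74.25 kΩ below.
Lower section ‖ load = 71.16 kΩ.
V_wiper = 11.9 × 71.16/(75.75 + 71.16) = 5.76 V.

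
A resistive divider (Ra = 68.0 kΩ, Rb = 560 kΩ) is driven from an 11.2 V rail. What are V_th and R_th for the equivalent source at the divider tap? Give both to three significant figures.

V_th = 9.99 V, R_th = 60.6 kΩ

V_th is the open-circuit tap voltage: 11.2 × 560/(68.0 + 560) = 9.99 V.
With the supply zeroed, Ra and Rb appear in parallel from the tap: R_th = Ra‖Rb = (68.0 × 560)/628.0 = 60.6 kΩ.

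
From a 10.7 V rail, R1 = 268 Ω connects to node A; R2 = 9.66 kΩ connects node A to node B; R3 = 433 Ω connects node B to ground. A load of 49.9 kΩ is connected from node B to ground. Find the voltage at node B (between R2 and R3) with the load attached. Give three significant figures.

V ≈ 0.443 V

At node B, R3 is in parallel with the load: R3‖R_L = 429.3 Ω.
Below node A the resistance is R2 + (R3‖R_L) = 10090 Ω, so V_A = 10.7 × 10090/10360 = 10.42 V.
Then V_B = V_A × (R3‖R_L)/(R2 + R3‖R_L) = 10.42 × 429.3/10090 = 0.443 V.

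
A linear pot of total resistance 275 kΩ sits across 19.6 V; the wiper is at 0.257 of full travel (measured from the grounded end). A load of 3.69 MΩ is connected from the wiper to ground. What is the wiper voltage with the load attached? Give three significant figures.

The wiper splits the pot into (1−α)R = 204.3 kΩ above and αR = 70.67 kΩ below.
Lower section ‖ load = 69.35 kΩ.
V_wiper = 19.6 × 69.35/(204.3 + 69.35) = 4.97 V.

V ≈ 4.97 V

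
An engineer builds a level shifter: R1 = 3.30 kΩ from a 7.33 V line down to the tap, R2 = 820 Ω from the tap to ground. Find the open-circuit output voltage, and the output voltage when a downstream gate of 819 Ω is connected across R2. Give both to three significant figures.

Open-circuit: V = 7.33 × 820/(3300 + 820) = 1.46 V.
With the load, R2 becomes R2‖R_L = 409.7 Ω, so V = 7.33 × 409.7/3710 = 0.810 V.

Unloaded: 1.46 V; loaded: 0.810 V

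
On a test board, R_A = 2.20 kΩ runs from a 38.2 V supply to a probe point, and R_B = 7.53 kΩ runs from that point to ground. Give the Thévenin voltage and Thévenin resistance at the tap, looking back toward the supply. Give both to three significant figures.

V_th is the open-circuit tap voltage: 38.2 × 7.53/(2.20 + 7.53) = 29.6 V.
With the supply zeroed, R_A and R_B appear in parallel from the tap: R_th = R_A‖R_B = (2.20 × 7.53)/9.730 = 1.70 kΩ.

V_th = 29.6 V, R_th = 1.70 kΩ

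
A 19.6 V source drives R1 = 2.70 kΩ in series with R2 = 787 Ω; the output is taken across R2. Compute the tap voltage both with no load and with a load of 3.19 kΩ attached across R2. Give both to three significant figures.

Open-circuit: V = 19.6 × 787/(2700 + 787) = 4.42 V.
With the load, R2 becomes R2‖R_L = 631.3 Ω, so V = 19.6 × 631.3/3331 = 3.71 V.

Unloaded: 4.42 V; loaded: 3.71 V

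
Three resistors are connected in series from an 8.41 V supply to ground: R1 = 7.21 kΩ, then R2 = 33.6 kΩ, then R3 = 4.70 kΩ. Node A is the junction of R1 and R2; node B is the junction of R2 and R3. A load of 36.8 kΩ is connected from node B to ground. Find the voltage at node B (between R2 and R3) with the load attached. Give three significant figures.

V ≈ 0.779 V

At node B, R3 is in parallel with the load: R3‖R_L = 4.168 kΩ.
Below node A the resistance is R2 + (R3‖R_L) = 37.77 kΩ, so V_A = 8.41 × 37.77/44.98 = 7.062 V.
Then V_B = V_A × (R3‖R_L)/(R2 + R3‖R_L) = 7.062 × 4.168/37.77 = 0.779 V.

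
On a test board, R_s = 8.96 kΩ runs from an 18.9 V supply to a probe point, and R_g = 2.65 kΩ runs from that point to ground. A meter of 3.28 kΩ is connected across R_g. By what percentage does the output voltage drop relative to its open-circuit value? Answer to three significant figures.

The divider's output (Thévenin) resistance is R_s‖R_g = 2.045 kΩ.
Fractional drop under load = R_th/(R_th + R_L) = 2.045 / (2.045 + 3.28) = 0.3841.
So the output falls by 38.4 %.

38.4 %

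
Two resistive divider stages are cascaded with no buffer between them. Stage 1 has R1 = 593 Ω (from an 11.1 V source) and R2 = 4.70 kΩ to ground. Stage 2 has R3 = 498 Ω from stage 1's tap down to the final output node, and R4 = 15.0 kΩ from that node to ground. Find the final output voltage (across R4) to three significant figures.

Stage 2 presents R3+R4 = 15500 Ω as a load on stage 1's tap.
Stage 1's lower leg becomes R2‖(R3+R4) = 3606 Ω, so V_mid = 11.1 × 3606/4199 = 9.533 V.
Stage 2 is itself unloaded: V_out = V_mid × R4/(R3+R4) = 9.533 × 15000/15500 = 9.23 V.

V_out ≈ 9.23 V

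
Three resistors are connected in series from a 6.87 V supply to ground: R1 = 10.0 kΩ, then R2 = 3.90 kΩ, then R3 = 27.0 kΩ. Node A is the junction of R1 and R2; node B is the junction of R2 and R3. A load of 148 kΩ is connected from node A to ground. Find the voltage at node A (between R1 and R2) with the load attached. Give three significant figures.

Below node A the series string R2+R3 = 30.90 kΩ sits in parallel with the 148 kΩ load: 25.56 kΩ.
V_A = 6.87 × 25.56/(10.0 + 25.56) = 4.94 V.

V ≈ 4.94 V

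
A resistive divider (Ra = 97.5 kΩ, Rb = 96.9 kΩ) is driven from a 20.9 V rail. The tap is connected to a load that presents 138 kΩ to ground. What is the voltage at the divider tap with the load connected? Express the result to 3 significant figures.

The load sits in parallel with Rb: Rb‖R_L = (96.9 × 138) / (96.9 + 138) = 56.93 kΩ.
V_out = 20.9 × 56.93 / (97.5 + 56.93) = 20.9 × 56.93/154.4 = 7.70 V.
(Unloaded it would have been 10.4 V.)

V_out ≈ 7.70 V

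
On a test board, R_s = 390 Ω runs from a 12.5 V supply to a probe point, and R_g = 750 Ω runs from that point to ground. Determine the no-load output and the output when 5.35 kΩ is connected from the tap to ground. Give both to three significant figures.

Open-circuit: V = 12.5 × 750/(390 + 750) = 8.22 V.
With the load, R_g becomes R_g‖R_L = 657.8 Ω, so V = 12.5 × 657.8/1048 = 7.85 V.

Unloaded: 8.22 V; loaded: 7.85 V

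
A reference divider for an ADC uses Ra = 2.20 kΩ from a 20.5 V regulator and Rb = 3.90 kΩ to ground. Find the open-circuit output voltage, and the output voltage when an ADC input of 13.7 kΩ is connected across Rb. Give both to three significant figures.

Open-circuit: V = 20.5 × 3.90/(2.20 + 3.90) = 13.1 V.
With the load, Rb becomes Rb‖R_L = 3.036 kΩ, so V = 20.5 × 3.036/5.236 = 11.9 V.

Unloaded: 13.1 V; loaded: 11.9 V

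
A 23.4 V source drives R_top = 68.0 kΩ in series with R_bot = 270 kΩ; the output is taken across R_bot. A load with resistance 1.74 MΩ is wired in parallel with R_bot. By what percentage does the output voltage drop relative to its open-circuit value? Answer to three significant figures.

3.03 %

The divider's output (Thévenin) resistance is R_top‖R_bot = 54.32 kΩ.
Fractional drop under load = R_th/(R_th + R_L) = 54.32 / (54.32 + 1740) = 0.03027.
So the output falls by 3.03 %.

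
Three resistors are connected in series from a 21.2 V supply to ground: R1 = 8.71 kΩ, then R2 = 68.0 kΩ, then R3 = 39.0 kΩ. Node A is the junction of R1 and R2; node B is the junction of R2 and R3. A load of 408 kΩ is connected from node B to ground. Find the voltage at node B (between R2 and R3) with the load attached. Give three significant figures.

At node B, R3 is in parallel with the load: R3‖R_L = 35.60 kΩ.
Below node A the resistance is R2 + (R3‖R_L) = 103.6 kΩ, so V_A = 21.2 × 103.6/112.3 = 19.56 V.
Then V_B = V_A × (R3‖R_L)/(R2 + R3‖R_L) = 19.56 × 35.60/103.6 = 6.72 V.

V ≈ 6.72 V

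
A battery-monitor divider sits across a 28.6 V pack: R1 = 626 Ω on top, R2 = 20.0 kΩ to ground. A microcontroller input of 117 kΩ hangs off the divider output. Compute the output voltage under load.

V_out ≈ 27.6 V

The load sits in parallel with R2: R2‖R_L = (20000 × 117000) / (20000 + 117000) = 17080 Ω.
V_out = 28.6 × 17080 / (626 + 17080) = 28.6 × 17080/17710 = 27.6 V.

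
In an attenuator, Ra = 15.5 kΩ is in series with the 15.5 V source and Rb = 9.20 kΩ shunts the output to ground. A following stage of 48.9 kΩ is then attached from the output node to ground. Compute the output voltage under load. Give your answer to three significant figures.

V_out ≈ 5.16 V

The load sits in parallel with Rb: Rb‖R_L = (9.20 × 48.9) / (9.20 + 48.9) = 7.743 kΩ.
V_out = 15.5 × 7.743 / (15.5 + 7.743) = 15.5 × 7.743/23.24 = 5.16 V.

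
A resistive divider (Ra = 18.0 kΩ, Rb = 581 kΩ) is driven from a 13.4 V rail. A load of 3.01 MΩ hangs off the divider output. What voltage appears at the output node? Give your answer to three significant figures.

The load sits in parallel with Rb: Rb‖R_L = (581 × 3010) / (581 + 3010) = 487.0 kΩ.
V_out = 13.4 × 487.0 / (18.0 + 487.0) = 13.4 × 487.0/505.0 = 12.9 V.
(Unloaded it would have been 13.0 V.)

V_out ≈ 12.9 V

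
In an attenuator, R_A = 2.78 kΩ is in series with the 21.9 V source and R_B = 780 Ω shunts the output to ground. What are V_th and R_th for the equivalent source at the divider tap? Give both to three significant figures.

V_th = 4.80 V, R_th = 609 Ω

V_th is the open-circuit tap voltage: 21.9 × 780/(2780 + 780) = 4.80 V.
With the supply zeroed, R_A and R_B appear in parallel from the tap: R_th = R_A‖R_B = (2780 × 780)/3560 = 609 Ω.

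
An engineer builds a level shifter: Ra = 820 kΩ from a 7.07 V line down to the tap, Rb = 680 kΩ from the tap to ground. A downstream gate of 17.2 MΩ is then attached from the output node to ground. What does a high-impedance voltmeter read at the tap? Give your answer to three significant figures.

The load sits in parallel with Rb: Rb‖R_L = (680 × 17200) / (680 + 17200) = 654.1 kΩ.
V_out = 7.07 × 654.1 / (820 + 654.1) = 7.07 × 654.1/1474 = 3.14 V.

V_out ≈ 3.14 V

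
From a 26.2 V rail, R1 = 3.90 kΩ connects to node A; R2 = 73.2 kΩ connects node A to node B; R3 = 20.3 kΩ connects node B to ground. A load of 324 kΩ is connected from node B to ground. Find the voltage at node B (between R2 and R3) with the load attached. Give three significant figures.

At node B, R3 is in parallel with the load: R3‖R_L = 19.10 kΩ.
Below node A the resistance is R2 + (R3‖R_L) = 92.30 kΩ, so V_A = 26.2 × 92.30/96.20 = 25.14 V.
Then V_B = V_A × (R3‖R_L)/(R2 + R3‖R_L) = 25.14 × 19.10/92.30 = 5.20 V.

V ≈ 5.20 V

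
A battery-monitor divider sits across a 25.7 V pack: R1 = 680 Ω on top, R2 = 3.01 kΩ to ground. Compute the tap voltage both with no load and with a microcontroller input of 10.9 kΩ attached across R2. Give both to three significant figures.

Open-circuit: V = 25.7 × 3010/(680 + 3010) = 21.0 V.
With the load, R2 becomes R2‖R_L = 2359 Ω, so V = 25.7 × 2359/3039 = 19.9 V.

Unloaded: 21.0 V; loaded: 19.9 V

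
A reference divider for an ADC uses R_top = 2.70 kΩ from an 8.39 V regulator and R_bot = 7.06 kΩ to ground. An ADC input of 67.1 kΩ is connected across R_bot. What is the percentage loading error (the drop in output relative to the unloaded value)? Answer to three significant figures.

The divider's output (Thévenin) resistance is R_top‖R_bot = 1.953 kΩ.
Fractional drop under load = R_th/(R_th + R_L) = 1.953 / (1.953 + 67.1) = 0.02828.
So the output falls by 2.83 %.

2.83 %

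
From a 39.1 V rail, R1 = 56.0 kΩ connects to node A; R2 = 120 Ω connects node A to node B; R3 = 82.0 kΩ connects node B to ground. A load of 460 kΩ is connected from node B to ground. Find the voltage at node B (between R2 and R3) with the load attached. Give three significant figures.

V ≈ 21.6 V

At node B, R3 is in parallel with the load: R3‖R_L = 69590 Ω.
Below node A the resistance is R2 + (R3‖R_L) = 69710 Ω, so V_A = 39.1 × 69710/125700 = 21.68 V.
Then V_B = V_A × (R3‖R_L)/(R2 + R3‖R_L) = 21.68 × 69590/69710 = 21.6 V.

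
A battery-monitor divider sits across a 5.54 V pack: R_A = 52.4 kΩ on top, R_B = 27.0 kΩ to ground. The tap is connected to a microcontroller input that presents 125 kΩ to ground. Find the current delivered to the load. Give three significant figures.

I_L ≈ 0.0132 mA

R_B‖R_L = 22.20 kΩ; V_out = 5.54 × 22.20/74.60 = 1.649 V.
I_L = V_out / R_L = 1.649 / 125 kΩ = 0.0132 mA.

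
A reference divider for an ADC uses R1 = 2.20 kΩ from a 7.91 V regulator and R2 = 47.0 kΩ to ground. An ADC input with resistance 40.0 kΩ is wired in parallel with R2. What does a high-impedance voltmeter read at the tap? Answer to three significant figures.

V_out ≈ 7.18 V

The load sits in parallel with R2: R2‖R_L = (47.0 × 40.0) / (47.0 + 40.0) = 21.61 kΩ.
V_out = 7.91 × 21.61 / (2.20 + 21.61) = 7.91 × 21.61/23.81 = 7.18 V.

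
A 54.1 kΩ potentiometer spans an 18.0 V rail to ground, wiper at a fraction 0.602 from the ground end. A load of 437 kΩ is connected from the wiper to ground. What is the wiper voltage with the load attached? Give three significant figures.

The wiper splits the pot into (1−α)R = 21.53 kΩ above and αR = 32.57 kΩ below.
Lower section ‖ load = 30.31 kΩ.
V_wiper = 18.0 × 30.31/(21.53 + 30.31) = 10.5 V.

V ≈ 10.5 V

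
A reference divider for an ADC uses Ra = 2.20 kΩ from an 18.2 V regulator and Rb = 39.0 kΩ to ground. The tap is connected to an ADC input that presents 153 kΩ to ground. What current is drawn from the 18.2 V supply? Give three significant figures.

I ≈ 0.547 mA

Rb‖R_L = 31.08 kΩ, so the source sees Ra + Rb‖R_L = 33.28 kΩ.
I = 18.2 V / 33.28 kΩ = 0.547 mA.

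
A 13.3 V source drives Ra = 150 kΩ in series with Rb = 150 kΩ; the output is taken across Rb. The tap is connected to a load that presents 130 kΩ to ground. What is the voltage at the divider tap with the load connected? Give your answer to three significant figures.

The load sits in parallel with Rb: Rb‖R_L = (150 × 130) / (150 + 130) = 69.64 kΩ.
V_out = 13.3 × 69.64 / (150 + 69.64) = 13.3 × 69.64/219.6 = 4.22 V.

V_out ≈ 4.22 V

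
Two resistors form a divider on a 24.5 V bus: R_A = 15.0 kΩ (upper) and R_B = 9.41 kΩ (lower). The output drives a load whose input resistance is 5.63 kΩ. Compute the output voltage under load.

V_out ≈ 4.66 V

The load sits in parallel with R_B: R_B‖R_L = (9.41 × 5.63) / (9.41 + 5.63) = 3.522 kΩ.
V_out = 24.5 × 3.522 / (15.0 + 3.522) = 24.5 × 3.522/18.52 = 4.66 V.
(Unloaded it would have been 9.44 V.)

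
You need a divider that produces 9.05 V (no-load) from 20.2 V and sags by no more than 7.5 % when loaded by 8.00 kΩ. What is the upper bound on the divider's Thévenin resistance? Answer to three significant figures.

Loading drop = R_th/(R_th + R_L) ≤ 0.0750, so R_th ≤ R_L · ε/(1−ε) = 8.00 kΩ × 0.0750/0.9250 = 649 Ω.

R_th ≤ 649 Ω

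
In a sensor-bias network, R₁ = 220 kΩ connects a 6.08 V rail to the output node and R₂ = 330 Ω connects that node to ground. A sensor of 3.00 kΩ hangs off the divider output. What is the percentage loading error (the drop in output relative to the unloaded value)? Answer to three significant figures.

Unloaded V = 6.08 × 330/220300 = 0.0091063 V.
Loaded: R₂‖R_L = 297.3 Ω, giving V = 6.08 × 297.3/220300 = 0.0082051 V.
Drop = (0.0091063 − 0.0082051) / 0.0091063 = 9.90 %.

9.90 %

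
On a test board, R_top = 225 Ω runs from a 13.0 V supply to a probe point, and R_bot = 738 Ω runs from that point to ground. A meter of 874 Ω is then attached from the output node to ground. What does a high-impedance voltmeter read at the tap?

The load sits in parallel with R_bot: R_bot‖R_L = (738 × 874) / (738 + 874) = 400.1 Ω.
V_out = 13.0 × 400.1 / (225 + 400.1) = 13.0 × 400.1/625.1 = 8.32 V.

V_out ≈ 8.32 V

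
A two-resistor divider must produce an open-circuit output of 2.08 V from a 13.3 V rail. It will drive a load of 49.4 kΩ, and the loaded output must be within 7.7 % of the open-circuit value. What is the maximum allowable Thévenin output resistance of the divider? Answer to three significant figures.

R_th ≤ 4.12 kΩ

Loading drop = R_th/(R_th + R_L) ≤ 0.0770, so R_th ≤ R_L · ε/(1−ε) = 49.4 kΩ × 0.0770/0.9230 = 4.12 kΩ.
(Any R1, R2 with R2/(R1+R2) = 0.156 and R1‖R2 ≤ 4.12 kΩ will meet the spec.)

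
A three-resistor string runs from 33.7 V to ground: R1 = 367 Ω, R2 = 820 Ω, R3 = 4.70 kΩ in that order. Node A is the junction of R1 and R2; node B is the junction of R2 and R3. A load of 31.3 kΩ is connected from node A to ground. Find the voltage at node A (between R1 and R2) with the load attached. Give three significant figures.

V ≈ 31.3 V

Below node A the series string R2+R3 = 5520 Ω sits in parallel with the 31300 Ω load: 4692 Ω.
V_A = 33.7 × 4692/(367 + 4692) = 31.3 V.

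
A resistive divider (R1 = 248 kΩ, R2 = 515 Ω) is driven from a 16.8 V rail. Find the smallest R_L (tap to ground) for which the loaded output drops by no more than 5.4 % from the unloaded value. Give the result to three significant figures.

Output resistance R_th = R1‖R2 = (248000 × 515)/248500 = 513.9 Ω.
The fractional drop is R_th/(R_th + R_L); requiring this ≤ 0.0540 gives R_L ≥ R_th(1/0.0540 − 1) = 513.9 × 17.52 = 9.00 kΩ.

R_L(min) ≈ 9.00 kΩ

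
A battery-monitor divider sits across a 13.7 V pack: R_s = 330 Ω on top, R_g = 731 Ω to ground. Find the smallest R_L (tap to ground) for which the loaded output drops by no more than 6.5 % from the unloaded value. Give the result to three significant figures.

Output resistance R_th = R_s‖R_g = (330 × 731)/1061 = 227.4 Ω.
The fractional drop is R_th/(R_th + R_L); requiring this ≤ 0.0650 gives R_L ≥ R_th(1/0.0650 − 1) = 227.4 × 14.38 = 3.27 kΩ.

R_L(min) ≈ 3.27 kΩ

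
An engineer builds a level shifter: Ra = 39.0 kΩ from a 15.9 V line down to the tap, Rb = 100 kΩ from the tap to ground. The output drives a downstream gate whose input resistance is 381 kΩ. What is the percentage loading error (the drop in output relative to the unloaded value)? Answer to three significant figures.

6.86 %

The divider's output (Thévenin) resistance is Ra‖Rb = 28.06 kΩ.
Fractional drop under load = R_th/(R_th + R_L) = 28.06 / (28.06 + 381) = 0.06859.
So the output falls by 6.86 %.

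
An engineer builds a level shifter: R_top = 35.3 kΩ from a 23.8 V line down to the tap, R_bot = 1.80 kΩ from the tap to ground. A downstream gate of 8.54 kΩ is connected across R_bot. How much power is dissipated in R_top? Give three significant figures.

P ≈ 14.8 mW

Total resistance from the source is R_top + (R_bot‖R_L) = 36.79 kΩ, so I = 23.8/36.79 kΩ = 0.6470 mA.
P = I²·R_top = (0.6470 mA)² × 35.3 kΩ = 14.8 mW.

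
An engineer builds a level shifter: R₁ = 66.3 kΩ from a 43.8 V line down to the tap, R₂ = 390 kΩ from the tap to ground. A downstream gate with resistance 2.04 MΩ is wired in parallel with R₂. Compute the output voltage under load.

The load sits in parallel with R₂: R₂‖R_L = (390 × 2040) / (390 + 2040) = 327.4 kΩ.
V_out = 43.8 × 327.4 / (66.3 + 327.4) = 43.8 × 327.4/393.7 = 36.4 V.

V_out ≈ 36.4 V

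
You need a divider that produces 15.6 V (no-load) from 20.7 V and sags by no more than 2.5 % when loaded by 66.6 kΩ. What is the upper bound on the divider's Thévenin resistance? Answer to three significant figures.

R_th ≤ 1.71 kΩ

Loading drop = R_th/(R_th + R_L) ≤ 0.0250, so R_th ≤ R_L · ε/(1−ε) = 66.6 kΩ × 0.0250/0.9750 = 1.71 kΩ.
(Any R1, R2 with R2/(R1+R2) = 0.754 and R1‖R2 ≤ 1.71 kΩ will meet the spec.)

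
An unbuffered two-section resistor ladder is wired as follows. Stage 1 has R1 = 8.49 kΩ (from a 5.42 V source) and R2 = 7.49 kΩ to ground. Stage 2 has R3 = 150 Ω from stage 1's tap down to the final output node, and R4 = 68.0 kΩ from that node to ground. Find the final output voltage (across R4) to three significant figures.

V_out ≈ 2.39 V

Stage 2 presents R3+R4 = 68150 Ω as a load on stage 1's tap.
Stage 1's lower leg becomes R2‖(R3+R4) = 6748 Ω, so V_mid = 5.42 × 6748/15240 = 2.400 V.
Stage 2 is itself unloaded: V_out = V_mid × R4/(R3+R4) = 2.400 × 68000/68150 = 2.39 V.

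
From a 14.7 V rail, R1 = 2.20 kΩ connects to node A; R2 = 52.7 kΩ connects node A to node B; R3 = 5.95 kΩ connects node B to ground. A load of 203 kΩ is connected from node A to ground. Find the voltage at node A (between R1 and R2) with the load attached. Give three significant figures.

Below node A the series string R2+R3 = 58.65 kΩ sits in parallel with the 203 kΩ load: 45.50 kΩ.
V_A = 14.7 × 45.50/(2.20 + 45.50) = 14.0 V.

V ≈ 14.0 V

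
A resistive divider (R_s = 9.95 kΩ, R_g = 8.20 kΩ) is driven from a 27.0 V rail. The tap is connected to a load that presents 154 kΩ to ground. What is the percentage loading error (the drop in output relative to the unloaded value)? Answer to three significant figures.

The divider's output (Thévenin) resistance is R_s‖R_g = 4.495 kΩ.
Fractional drop under load = R_th/(R_th + R_L) = 4.495 / (4.495 + 154) = 0.02836.
So the output falls by 2.84 %.

2.84 %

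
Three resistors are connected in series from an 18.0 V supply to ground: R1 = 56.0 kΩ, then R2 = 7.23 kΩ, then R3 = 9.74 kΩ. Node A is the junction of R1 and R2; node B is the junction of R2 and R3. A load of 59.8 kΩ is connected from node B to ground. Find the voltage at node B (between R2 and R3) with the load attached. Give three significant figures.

At node B, R3 is in parallel with the load: R3‖R_L = 8.376 kΩ.
Below node A the resistance is R2 + (R3‖R_L) = 15.61 kΩ, so V_A = 18.0 × 15.61/71.61 = 3.923 V.
Then V_B = V_A × (R3‖R_L)/(R2 + R3‖R_L) = 3.923 × 8.376/15.61 = 2.11 V.

V ≈ 2.11 V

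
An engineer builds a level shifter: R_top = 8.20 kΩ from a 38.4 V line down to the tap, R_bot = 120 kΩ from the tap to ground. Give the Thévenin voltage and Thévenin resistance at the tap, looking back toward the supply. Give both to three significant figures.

V_th is the open-circuit tap voltage: 38.4 × 120/(8.20 + 120) = 35.9 V.
With the supply zeroed, R_top and R_bot appear in parallel from the tap: R_th = R_top‖R_bot = (8.20 × 120)/128.2 = 7.68 kΩ.

V_th = 35.9 V, R_th = 7.68 kΩ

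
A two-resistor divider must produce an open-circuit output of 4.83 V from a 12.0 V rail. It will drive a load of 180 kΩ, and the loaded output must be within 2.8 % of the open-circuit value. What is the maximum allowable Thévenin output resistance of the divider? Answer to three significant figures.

R_th ≤ 5.19 kΩ

Loading drop = R_th/(R_th + R_L) ≤ 0.0280, so R_th ≤ R_L · ε/(1−ε) = 180 kΩ × 0.0280/0.9720 = 5.19 kΩ.
(Any R1, R2 with R2/(R1+R2) = 0.403 and R1‖R2 ≤ 5.19 kΩ will meet the spec.)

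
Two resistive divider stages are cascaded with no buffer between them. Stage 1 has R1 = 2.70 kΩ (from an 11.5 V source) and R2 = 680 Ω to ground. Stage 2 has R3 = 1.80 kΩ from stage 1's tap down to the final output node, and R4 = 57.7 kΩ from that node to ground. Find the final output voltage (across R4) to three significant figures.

Stage 2 presents R3+R4 = 59500 Ω as a load on stage 1's tap.
Stage 1's lower leg becomes R2‖(R3+R4) = 672.3 Ω, so V_mid = 11.5 × 672.3/3372 = 2.293 V.
Stage 2 is itself unloaded: V_out = V_mid × R4/(R3+R4) = 2.293 × 57700/59500 = 2.22 V.

V_out ≈ 2.22 V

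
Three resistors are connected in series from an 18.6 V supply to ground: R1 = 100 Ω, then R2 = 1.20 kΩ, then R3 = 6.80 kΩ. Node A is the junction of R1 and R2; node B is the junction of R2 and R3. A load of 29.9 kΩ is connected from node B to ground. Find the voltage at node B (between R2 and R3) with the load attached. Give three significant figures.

V ≈ 15.1 V

At node B, R3 is in parallel with the load: R3‖R_L = 5540 Ω.
Below node A the resistance is R2 + (R3‖R_L) = 6740 Ω, so V_A = 18.6 × 6740/6840 = 18.33 V.
Then V_B = V_A × (R3‖R_L)/(R2 + R3‖R_L) = 18.33 × 5540/6740 = 15.1 V.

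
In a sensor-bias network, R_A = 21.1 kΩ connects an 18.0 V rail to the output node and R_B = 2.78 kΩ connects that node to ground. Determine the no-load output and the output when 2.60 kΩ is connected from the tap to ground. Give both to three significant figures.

Unloaded: 2.10 V; loaded: 1.08 V

Open-circuit: V = 18.0 × 2.78/(21.1 + 2.78) = 2.10 V.
With the load, R_B becomes R_B‖R_L = 1.343 kΩ, so V = 18.0 × 1.343/22.44 = 1.08 V.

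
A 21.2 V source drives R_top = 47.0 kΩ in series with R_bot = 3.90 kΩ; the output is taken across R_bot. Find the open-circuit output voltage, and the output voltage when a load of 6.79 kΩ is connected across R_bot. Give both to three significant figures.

Unloaded: 1.62 V; loaded: 1.06 V

Open-circuit: V = 21.2 × 3.90/(47.0 + 3.90) = 1.62 V.
With the load, R_bot becomes R_bot‖R_L = 2.477 kΩ, so V = 21.2 × 2.477/49.48 = 1.06 V.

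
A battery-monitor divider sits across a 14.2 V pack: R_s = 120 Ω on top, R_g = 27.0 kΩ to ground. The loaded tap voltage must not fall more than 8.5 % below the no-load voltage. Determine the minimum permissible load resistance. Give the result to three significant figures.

R_L(min) ≈ 1.29 kΩ

Output resistance R_th = R_s‖R_g = (120 × 27000)/27120 = 119.5 Ω.
The fractional drop is R_th/(R_th + R_L); requiring this ≤ 0.0850 gives R_L ≥ R_th(1/0.0850 − 1) = 119.5 × 10.76 = 1.29 kΩ.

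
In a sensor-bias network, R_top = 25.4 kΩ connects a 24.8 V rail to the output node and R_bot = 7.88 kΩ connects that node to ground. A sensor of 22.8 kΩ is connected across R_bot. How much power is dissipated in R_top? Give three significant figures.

Total resistance from the source is R_top + (R_bot‖R_L) = 31.26 kΩ, so I = 24.8/31.26 kΩ = 0.7934 mA.
P = I²·R_top = (0.7934 mA)² × 25.4 kΩ = 16.0 mW.

P ≈ 16.0 mW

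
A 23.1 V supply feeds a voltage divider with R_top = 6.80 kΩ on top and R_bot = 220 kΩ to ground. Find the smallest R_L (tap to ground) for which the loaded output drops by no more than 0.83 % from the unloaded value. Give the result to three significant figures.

R_L(min) ≈ 788 kΩ

Output resistance R_th = R_top‖R_bot = (6.80 × 220)/226.8 = 6.596 kΩ.
The fractional drop is R_th/(R_th + R_L); requiring this ≤ 0.00830 gives R_L ≥ R_th(1/0.00830 − 1) = 6.596 × 119.5 = 788 kΩ.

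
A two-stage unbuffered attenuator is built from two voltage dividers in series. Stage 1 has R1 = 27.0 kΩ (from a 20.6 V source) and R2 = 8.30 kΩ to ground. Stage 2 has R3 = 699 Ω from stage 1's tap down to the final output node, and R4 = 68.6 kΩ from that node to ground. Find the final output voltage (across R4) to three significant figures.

V_out ≈ 4.39 V

Stage 2 presents R3+R4 = 69300 Ω as a load on stage 1's tap.
Stage 1's lower leg becomes R2‖(R3+R4) = 7412 Ω, so V_mid = 20.6 × 7412/34410 = 4.437 V.
Stage 2 is itself unloaded: V_out = V_mid × R4/(R3+R4) = 4.437 × 68600/69300 = 4.39 V.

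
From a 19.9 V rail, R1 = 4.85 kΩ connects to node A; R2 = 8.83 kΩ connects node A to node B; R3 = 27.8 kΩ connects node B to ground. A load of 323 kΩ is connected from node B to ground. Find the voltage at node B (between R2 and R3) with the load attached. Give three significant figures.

V ≈ 13.0 V

At node B, R3 is in parallel with the load: R3‖R_L = 25.60 kΩ.
Below node A the resistance is R2 + (R3‖R_L) = 34.43 kΩ, so V_A = 19.9 × 34.43/39.28 = 17.44 V.
Then V_B = V_A × (R3‖R_L)/(R2 + R3‖R_L) = 17.44 × 25.60/34.43 = 13.0 V.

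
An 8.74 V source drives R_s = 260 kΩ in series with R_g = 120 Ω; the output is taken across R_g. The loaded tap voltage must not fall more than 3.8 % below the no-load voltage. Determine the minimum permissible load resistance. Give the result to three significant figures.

R_L(min) ≈ 3.04 kΩ

Output resistance R_th = R_s‖R_g = (260000 × 120)/260100 = 119.9 Ω.
The fractional drop is R_th/(R_th + R_L); requiring this ≤ 0.0380 gives R_L ≥ R_th(1/0.0380 − 1) = 119.9 × 25.32 = 3.04 kΩ.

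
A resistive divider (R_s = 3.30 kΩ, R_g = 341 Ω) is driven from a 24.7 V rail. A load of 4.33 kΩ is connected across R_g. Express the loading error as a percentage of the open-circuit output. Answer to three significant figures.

6.66 %

The divider's output (Thévenin) resistance is R_s‖R_g = 309.1 Ω.
Fractional drop under load = R_th/(R_th + R_L) = 309.1 / (309.1 + 4330) = 0.06662.
So the output falls by 6.66 %.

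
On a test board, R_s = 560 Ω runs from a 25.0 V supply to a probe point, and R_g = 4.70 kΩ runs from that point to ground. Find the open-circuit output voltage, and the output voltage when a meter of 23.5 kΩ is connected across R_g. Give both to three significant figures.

Unloaded: 22.3 V; loaded: 21.9 V

Open-circuit: V = 25.0 × 4700/(560 + 4700) = 22.3 V.
With the load, R_g becomes R_g‖R_L = 3917 Ω, so V = 25.0 × 3917/4477 = 21.9 V.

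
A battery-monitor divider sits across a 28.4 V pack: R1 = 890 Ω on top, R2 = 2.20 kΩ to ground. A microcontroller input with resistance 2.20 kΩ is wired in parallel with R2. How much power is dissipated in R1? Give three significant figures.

Total resistance from the source is R1 + (R2‖R_L) = 1990 Ω, so I = 28.4/1990 Ω = 14.27 mA.
P = I²·R1 = (14.27 mA)² × 890 Ω = 181 mW.

P ≈ 181 mW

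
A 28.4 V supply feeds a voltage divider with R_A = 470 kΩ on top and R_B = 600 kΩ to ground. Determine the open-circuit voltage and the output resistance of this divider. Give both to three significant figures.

V_th is the open-circuit tap voltage: 28.4 × 600/(470 + 600) = 15.9 V.
With the supply zeroed, R_A and R_B appear in parallel from the tap: R_th = R_A‖R_B = (470 × 600)/1070 = 264 kΩ.

V_th = 15.9 V, R_th = 264 kΩ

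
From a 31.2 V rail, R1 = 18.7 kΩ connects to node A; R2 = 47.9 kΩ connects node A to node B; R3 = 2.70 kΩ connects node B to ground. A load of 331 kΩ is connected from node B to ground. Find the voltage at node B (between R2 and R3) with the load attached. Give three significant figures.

At node B, R3 is in parallel with the load: R3‖R_L = 2.678 kΩ.
Below node A the resistance is R2 + (R3‖R_L) = 50.58 kΩ, so V_A = 31.2 × 50.58/69.28 = 22.78 V.
Then V_B = V_A × (R3‖R_L)/(R2 + R3‖R_L) = 22.78 × 2.678/50.58 = 1.21 V.

V ≈ 1.21 V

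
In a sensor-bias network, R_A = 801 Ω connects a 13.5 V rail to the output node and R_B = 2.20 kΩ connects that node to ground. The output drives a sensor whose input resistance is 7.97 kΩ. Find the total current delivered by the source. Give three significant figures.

R_B‖R_L = 1724 Ω, so the source sees R_A + R_B‖R_L = 2525 Ω.
I = 13.5 V / 2525 Ω = 5.35 mA.

I ≈ 5.35 mA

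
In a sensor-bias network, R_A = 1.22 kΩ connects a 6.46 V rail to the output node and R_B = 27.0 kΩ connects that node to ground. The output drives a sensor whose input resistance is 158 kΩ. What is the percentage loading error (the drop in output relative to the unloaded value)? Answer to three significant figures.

The divider's output (Thévenin) resistance is R_A‖R_B = 1.167 kΩ.
Fractional drop under load = R_th/(R_th + R_L) = 1.167 / (1.167 + 158) = 0.007334.
So the output falls by 0.733 %.

0.733 %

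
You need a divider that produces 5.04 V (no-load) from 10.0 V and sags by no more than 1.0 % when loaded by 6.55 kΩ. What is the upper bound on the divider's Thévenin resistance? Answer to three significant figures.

R_th ≤ 66.2 Ω

Loading drop = R_th/(R_th + R_L) ≤ 0.0100, so R_th ≤ R_L · ε/(1−ε) = 6.55 kΩ × 0.0100/0.9900 = 66.2 Ω.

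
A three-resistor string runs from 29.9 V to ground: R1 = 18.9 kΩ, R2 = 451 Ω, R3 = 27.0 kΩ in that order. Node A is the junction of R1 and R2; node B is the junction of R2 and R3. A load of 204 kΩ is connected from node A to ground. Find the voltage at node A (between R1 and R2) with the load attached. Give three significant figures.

Below node A the series string R2+R3 = 27450 Ω sits in parallel with the 204000 Ω load: 24200 Ω.
V_A = 29.9 × 24200/(18900 + 24200) = 16.8 V.

V ≈ 16.8 V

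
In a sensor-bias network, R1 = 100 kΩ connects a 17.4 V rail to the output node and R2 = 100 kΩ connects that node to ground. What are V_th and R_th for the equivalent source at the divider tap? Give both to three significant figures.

V_th is the open-circuit tap voltage: 17.4 × 100/(100 + 100) = 8.70 V.
With the supply zeroed, R1 and R2 appear in parallel from the tap: R_th = R1‖R2 = (100 × 100)/200.0 = 50.0 kΩ.

V_th = 8.70 V, R_th = 50.0 kΩ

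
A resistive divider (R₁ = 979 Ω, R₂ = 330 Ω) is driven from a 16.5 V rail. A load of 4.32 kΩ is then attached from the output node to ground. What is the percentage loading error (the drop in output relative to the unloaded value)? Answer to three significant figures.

5.40 %

The divider's output (Thévenin) resistance is R₁‖R₂ = 246.8 Ω.
Fractional drop under load = R_th/(R_th + R_L) = 246.8 / (246.8 + 4320) = 0.05404.
So the output falls by 5.40 %.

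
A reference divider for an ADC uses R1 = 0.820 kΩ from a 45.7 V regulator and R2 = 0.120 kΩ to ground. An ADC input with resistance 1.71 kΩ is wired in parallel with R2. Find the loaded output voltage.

V_out ≈ 5.50 V

The load sits in parallel with R2: R2‖R_L = (120 × 1710) / (120 + 1710) = 112.1 Ω.
V_out = 45.7 × 112.1 / (820 + 112.1) = 45.7 × 112.1/932.1 = 5.50 V.
(Unloaded it would have been 5.83 V.)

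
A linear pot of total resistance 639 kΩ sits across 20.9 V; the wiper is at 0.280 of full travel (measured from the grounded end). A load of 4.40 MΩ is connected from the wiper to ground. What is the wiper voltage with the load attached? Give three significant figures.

V ≈ 5.69 V

The wiper splits the pot into (1−α)R = 460.1 kΩ above and αR = 178.9 kΩ below.
Lower section ‖ load = 171.9 kΩ.
V_wiper = 20.9 × 171.9/(460.1 + 171.9) = 5.69 V.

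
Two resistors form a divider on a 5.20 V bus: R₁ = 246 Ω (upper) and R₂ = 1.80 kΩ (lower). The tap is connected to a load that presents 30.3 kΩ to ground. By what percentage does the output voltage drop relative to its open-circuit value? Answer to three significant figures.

0.709 %

The divider's output (Thévenin) resistance is R₁‖R₂ = 216.4 Ω.
Fractional drop under load = R_th/(R_th + R_L) = 216.4 / (216.4 + 30300) = 0.007092.
So the output falls by 0.709 %.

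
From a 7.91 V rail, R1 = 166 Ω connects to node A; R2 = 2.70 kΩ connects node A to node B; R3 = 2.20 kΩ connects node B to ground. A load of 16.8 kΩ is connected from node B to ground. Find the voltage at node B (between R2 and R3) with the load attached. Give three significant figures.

At node B, R3 is in parallel with the load: R3‖R_L = 1945 Ω.
Below node A the resistance is R2 + (R3‖R_L) = 4645 Ω, so V_A = 7.91 × 4645/4811 = 7.637 V.
Then V_B = V_A × (R3‖R_L)/(R2 + R3‖R_L) = 7.637 × 1945/4645 = 3.20 V.

V ≈ 3.20 V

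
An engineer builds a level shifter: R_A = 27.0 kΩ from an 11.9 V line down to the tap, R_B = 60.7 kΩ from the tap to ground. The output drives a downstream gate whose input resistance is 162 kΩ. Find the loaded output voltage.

V_out ≈ 7.38 V

The load sits in parallel with R_B: R_B‖R_L = (60.7 × 162) / (60.7 + 162) = 44.16 kΩ.
V_out = 11.9 × 44.16 / (27.0 + 44.16) = 11.9 × 44.16/71.16 = 7.38 V.
(Unloaded it would have been 8.24 V.)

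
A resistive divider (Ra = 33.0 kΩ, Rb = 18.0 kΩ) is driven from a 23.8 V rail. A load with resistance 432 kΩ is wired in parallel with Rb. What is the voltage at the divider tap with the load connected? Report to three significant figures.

V_out ≈ 8.18 V

The load sits in parallel with Rb: Rb‖R_L = (18.0 × 432) / (18.0 + 432) = 17.28 kΩ.
V_out = 23.8 × 17.28 / (33.0 + 17.28) = 23.8 × 17.28/50.28 = 8.18 V.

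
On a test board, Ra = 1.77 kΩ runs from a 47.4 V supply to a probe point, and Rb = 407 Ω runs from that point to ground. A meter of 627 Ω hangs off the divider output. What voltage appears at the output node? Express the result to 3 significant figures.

The load sits in parallel with Rb: Rb‖R_L = (407 × 627) / (407 + 627) = 246.8 Ω.
V_out = 47.4 × 246.8 / (1770 + 246.8) = 47.4 × 246.8/2017 = 5.80 V.

V_out ≈ 5.80 V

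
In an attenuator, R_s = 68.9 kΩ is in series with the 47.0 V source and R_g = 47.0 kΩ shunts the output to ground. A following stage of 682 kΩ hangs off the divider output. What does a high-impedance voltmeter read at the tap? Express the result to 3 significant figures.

The load sits in parallel with R_g: R_g‖R_L = (47.0 × 682) / (47.0 + 682) = 43.97 kΩ.
V_out = 47.0 × 43.97 / (68.9 + 43.97) = 47.0 × 43.97/112.9 = 18.3 V.

V_out ≈ 18.3 V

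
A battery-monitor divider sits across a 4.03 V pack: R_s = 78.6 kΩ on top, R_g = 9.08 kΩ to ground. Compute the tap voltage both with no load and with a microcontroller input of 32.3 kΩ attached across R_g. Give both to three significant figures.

Unloaded: 0.417 V; loaded: 0.333 V

Open-circuit: V = 4.03 × 9.08/(78.6 + 9.08) = 0.417 V.
With the load, R_g becomes R_g‖R_L = 7.088 kΩ, so V = 4.03 × 7.088/85.69 = 0.333 V.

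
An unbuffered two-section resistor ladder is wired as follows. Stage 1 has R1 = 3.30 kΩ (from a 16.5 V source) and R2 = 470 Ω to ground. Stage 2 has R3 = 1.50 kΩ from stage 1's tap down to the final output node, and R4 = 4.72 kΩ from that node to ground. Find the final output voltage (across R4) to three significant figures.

Stage 2 presents R3+R4 = 6220 Ω as a load on stage 1's tap.
Stage 1's lower leg becomes R2‖(R3+R4) = 437.0 Ω, so V_mid = 16.5 × 437.0/3737 = 1.929 V.
Stage 2 is itself unloaded: V_out = V_mid × R4/(R3+R4) = 1.929 × 4720/6220 = 1.46 V.

V_out ≈ 1.46 V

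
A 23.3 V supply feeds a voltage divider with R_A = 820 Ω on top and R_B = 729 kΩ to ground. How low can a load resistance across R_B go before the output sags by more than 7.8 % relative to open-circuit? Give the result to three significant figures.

R_L(min) ≈ 9.68 kΩ

Output resistance R_th = R_A‖R_B = (820 × 729000)/729800 = 819.1 Ω.
The fractional drop is R_th/(R_th + R_L); requiring this ≤ 0.0780 gives R_L ≥ R_th(1/0.0780 − 1) = 819.1 × 11.82 = 9.68 kΩ.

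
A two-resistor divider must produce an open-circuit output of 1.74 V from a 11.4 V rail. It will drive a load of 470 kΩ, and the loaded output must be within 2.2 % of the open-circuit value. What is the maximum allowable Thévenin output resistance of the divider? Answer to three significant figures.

R_th ≤ 10.6 kΩ

Loading drop = R_th/(R_th + R_L) ≤ 0.0220, so R_th ≤ R_L · ε/(1−ε) = 470 kΩ × 0.0220/0.9780 = 10.6 kΩ.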